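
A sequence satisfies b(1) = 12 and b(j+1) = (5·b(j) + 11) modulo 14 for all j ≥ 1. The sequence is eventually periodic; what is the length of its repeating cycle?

6

Computing terms: b(1) = 12; b(2) = 1; b(3) = 2; b(4) = 7; b(5) = 4; b(6) = 3; b(7) = 12.
The sequence repeats with period 6.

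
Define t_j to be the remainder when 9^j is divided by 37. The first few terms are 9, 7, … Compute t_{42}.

Computing terms: t_1 = 9,  t_2 = 7,  t_3 = 26,  t_4 = 12,  t_5 = 34,  t_6 = 10,  t_7 = 16,  t_8 = 33,  t_9 = 1,  t_{10} = 9.
The sequence repeats with period 9.
So t_{42} = t_{1 + ((42-1) mod 9)} = t_6 = 10.

10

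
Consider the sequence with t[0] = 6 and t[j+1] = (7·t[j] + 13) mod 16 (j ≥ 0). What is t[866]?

Listing terms: t[0] = 6,  t[1] = 7,  t[2] = 14,  t[3] = 15,  t[4] = 6.
Since t[4] = t[0] = 6, the sequence is periodic with period 4.
(866 - 0) mod 4 = 2, so t[866] = t[2] = 14.

14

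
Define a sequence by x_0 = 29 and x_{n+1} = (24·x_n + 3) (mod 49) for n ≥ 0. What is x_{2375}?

32

Computing terms: x_0 = 29; x_1 = 13; x_2 = 21; x_3 = 17; x_4 = 19; x_5 = 18; x_6 = 43; x_7 = 6; x_8 = 0; x_9 = 3; x_{10} = 26; x_{11} = 39; x_{12} = 8; x_{13} = 48; x_{14} = 28; x_{15} = 38; x_{16} = 33; x_{17} = 11; x_{18} = 22; x_{19} = 41; x_{20} = 7; x_{21} = 24; x_{22} = 40; x_{23} = 32; x_{24} = 36; x_{25} = 34; x_{26} = 35; x_{27} = 10; x_{28} = 47; x_{29} = 4; x_{30} = 1; x_{31} = 27; x_{32} = 14; x_{33} = 45; x_{34} = 5; x_{35} = 25; x_{36} = 15; x_{37} = 20; x_{38} = 42; x_{39} = 31; x_{40} = 12; x_{41} = 46; x_{42} = 29.
The sequence repeats with period 42.
(2375 - 0) mod 42 = 23, so x_{2375} = x_{23} = 32.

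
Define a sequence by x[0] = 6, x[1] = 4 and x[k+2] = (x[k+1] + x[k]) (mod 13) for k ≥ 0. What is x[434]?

7

We have x[0] = 6,  x[1] = 4,  x[2] = 10,  x[3] = 1,  x[4] = 11,  x[5] = 12,  x[6] = 10,  x[7] = 9,  x[8] = 6,  x[9] = 2,  x[10] = 8,  x[11] = 10,  x[12] = 5,  x[13] = 2,  x[14] = 7,  x[15] = 9,  x[16] = 3,  x[17] = 12,  x[18] = 2,  x[19] = 1,  x[20] = 3,  x[21] = 4,  x[22] = 7,  x[23] = 11,  x[24] = 5,  x[25] = 3,  x[26] = 8,  x[27] = 11,  x[28] = 6,  x[29] = 4.
Since (x[28], x[29]) = (x[0], x[1]) = (6, 4) (two consecutive terms determine the rest), the sequence is periodic with period 28.
So x[434] = x[0 + ((434-0) mod 28)] = x[14] = 7.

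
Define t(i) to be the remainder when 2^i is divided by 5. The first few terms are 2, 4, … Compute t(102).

4

t(1) = 2; t(2) = 4; t(3) = 3; t(4) = 1; t(5) = 2.
Since t(5) = t(1) = 2, the sequence is periodic with period 4.
So t(102) = t(1 + ((102-1) mod 4)) = t(2) = 4.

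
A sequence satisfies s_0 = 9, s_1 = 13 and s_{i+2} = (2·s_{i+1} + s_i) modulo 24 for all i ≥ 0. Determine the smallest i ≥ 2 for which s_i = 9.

4

Computing terms: s_0 = 9; s_1 = 13; s_2 = 11; s_3 = 11; s_4 = 9; s_5 = 5; s_6 = 19; s_7 = 19; s_8 = 9; s_9 = 13.
The sequence repeats with period 8.
The value 9 first appears (with i ≥ 2) at s_4.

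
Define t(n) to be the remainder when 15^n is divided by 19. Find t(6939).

t(0) = 1; t(1) = 15; t(2) = 16; t(3) = 12; t(4) = 9; t(5) = 2; t(6) = 11; t(7) = 13; t(8) = 5; t(9) = 18; t(10) = 4; t(11) = 3; t(12) = 7; t(13) = 10; t(14) = 17; t(15) = 8; t(16) = 6; t(17) = 14; t(18) = 1.
Since t(18) = t(0) = 1, the sequence is periodic with period 18.
(6939 - 0) mod 18 = 9, so t(6939) = t(9) = 18.

18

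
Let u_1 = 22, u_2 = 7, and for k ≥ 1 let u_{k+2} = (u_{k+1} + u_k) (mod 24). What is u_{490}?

4

Computing terms: u_1 = 22,  u_2 = 7,  u_3 = 5,  u_4 = 12,  u_5 = 17,  u_6 = 5,  u_7 = 22,  u_8 = 3,  u_9 = 1,  u_{10} = 4,  u_{11} = 5,  u_{12} = 9,  u_{13} = 14,  u_{14} = 23,  u_{15} = 13,  u_{16} = 12,  u_{17} = 1,  u_{18} = 13,  u_{19} = 14,  u_{20} = 3,  u_{21} = 17,  u_{22} = 20,  u_{23} = 13,  u_{24} = 9,  u_{25} = 22,  u_{26} = 7.
The sequence repeats with period 24.
So u_{490} = u_{1 + ((490-1) mod 24)} = u_{10} = 4.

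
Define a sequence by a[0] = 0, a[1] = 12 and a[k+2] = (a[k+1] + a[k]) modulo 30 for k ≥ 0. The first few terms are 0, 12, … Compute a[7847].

Computing terms: a[0] = 0,  a[1] = 12,  a[2] = 12,  a[3] = 24,  a[4] = 6,  a[5] = 0,  a[6] = 6,  a[7] = 6,  a[8] = 12,  a[9] = 18,  a[10] = 0,  a[11] = 18,  a[12] = 18,  a[13] = 6,  a[14] = 24,  a[15] = 0,  a[16] = 24,  a[17] = 24,  a[18] = 18,  a[19] = 12,  a[20] = 0,  a[21] = 12.
Since (a[20], a[21]) = (a[0], a[1]) = (0, 12) (two consecutive terms determine the rest), the sequence is periodic with period 20.
(7847 - 0) mod 20 = 7, so a[7847] = a[7] = 6.

6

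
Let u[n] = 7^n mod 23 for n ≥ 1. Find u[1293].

19

Listing terms: u[1] = 7; u[2] = 3; u[3] = 21; u[4] = 9; u[5] = 17; u[6] = 4; u[7] = 5; u[8] = 12; u[9] = 15; u[10] = 13; u[11] = 22; u[12] = 16; u[13] = 20; u[14] = 2; u[15] = 14; u[16] = 6; u[17] = 19; u[18] = 18; u[19] = 11; u[20] = 8; u[21] = 10; u[22] = 1; u[23] = 7.
Since u[23] = u[1] = 7, the sequence is periodic with period 22.
(1293 - 1) mod 22 = 16, so u[1293] = u[17] = 19.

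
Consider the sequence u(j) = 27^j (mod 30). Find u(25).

27

Listing terms: u(0) = 1, u(1) = 27, u(2) = 9, u(3) = 3, u(4) = 21, u(5) = 27.
Since u(5) = u(1) = 27, the sequence is eventually periodic: after a pre-period of length 1 it cycles with period 4.
For j ≥ 1, u(j) depends only on (j - 1) mod 4. (25 - 1) mod 4 = 0, so u(25) = u(1) = 27.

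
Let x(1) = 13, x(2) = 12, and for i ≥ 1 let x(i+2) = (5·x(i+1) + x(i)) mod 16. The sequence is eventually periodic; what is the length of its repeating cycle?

24

x(1) = 13, x(2) = 12, x(3) = 9, x(4) = 9, x(5) = 6, x(6) = 7, x(7) = 9, x(8) = 4, x(9) = 13, x(10) = 5, x(11) = 6, x(12) = 3, x(13) = 5, x(14) = 12, x(15) = 1, x(16) = 1, x(17) = 6, x(18) = 15, x(19) = 1, x(20) = 4, x(21) = 5, x(22) = 13, x(23) = 6, x(24) = 11, x(25) = 13, x(26) = 12.
The sequence repeats with period 24.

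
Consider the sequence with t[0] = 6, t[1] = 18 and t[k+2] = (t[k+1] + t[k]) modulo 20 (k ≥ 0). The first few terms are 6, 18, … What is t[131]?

Computing terms: t[0] = 6,  t[1] = 18,  t[2] = 4,  t[3] = 2,  t[4] = 6,  t[5] = 8,  t[6] = 14,  t[7] = 2,  t[8] = 16,  t[9] = 18,  t[10] = 14,  t[11] = 12,  t[12] = 6,  t[13] = 18.
The sequence repeats with period 12.
So t[131] = t[0 + ((131-0) mod 12)] = t[11] = 12.

12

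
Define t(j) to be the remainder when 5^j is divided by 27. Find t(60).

19

t(0) = 1,  t(1) = 5,  t(2) = 25,  t(3) = 17,  t(4) = 4,  t(5) = 20,  t(6) = 19,  t(7) = 14,  t(8) = 16,  t(9) = 26,  t(10) = 22,  t(11) = 2,  t(12) = 10,  t(13) = 23,  t(14) = 7,  t(15) = 8,  t(16) = 13,  t(17) = 11,  t(18) = 1.
Since t(18) = t(0) = 1, the sequence is periodic with period 18.
(60 - 0) mod 18 = 6, so t(60) = t(6) = 19.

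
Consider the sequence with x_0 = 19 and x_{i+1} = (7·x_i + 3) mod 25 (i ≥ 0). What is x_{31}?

13

Listing terms: x_0 = 19; x_1 = 11; x_2 = 5; x_3 = 13; x_4 = 19.
Since x_4 = x_0 = 19, the sequence is periodic with period 4.
So x_{31} = x_{0 + ((31-0) mod 4)} = x_3 = 13.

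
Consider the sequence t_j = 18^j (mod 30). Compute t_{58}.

24

Listing terms: t_0 = 1,  t_1 = 18,  t_2 = 24,  t_3 = 12,  t_4 = 6,  t_5 = 18.
Since t_5 = t_1 = 18, the sequence is eventually periodic: after a pre-period of length 1 it cycles with period 4.
For j ≥ 1, t_j depends only on (j - 1) mod 4. (58 - 1) mod 4 = 1, so t_{58} = t_2 = 24.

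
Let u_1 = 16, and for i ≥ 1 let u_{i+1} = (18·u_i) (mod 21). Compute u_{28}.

9

Computing terms: u_1 = 16, u_2 = 15, u_3 = 18, u_4 = 9, u_5 = 15.
Since u_5 = u_2 = 15, the sequence is eventually periodic: after a pre-period of length 1 it cycles with period 3.
For i ≥ 2, u_i depends only on (i - 2) mod 3. (28 - 2) mod 3 = 2, so u_{28} = u_4 = 9.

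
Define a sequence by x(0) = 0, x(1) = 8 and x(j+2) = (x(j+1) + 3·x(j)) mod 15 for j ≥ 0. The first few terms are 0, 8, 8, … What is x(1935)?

We have x(0) = 0, x(1) = 8, x(2) = 8, x(3) = 2, x(4) = 11, x(5) = 2, x(6) = 5, x(7) = 11, x(8) = 11, x(9) = 14, x(10) = 2, x(11) = 14, x(12) = 5, x(13) = 2, x(14) = 2, x(15) = 8, x(16) = 14, x(17) = 8, x(18) = 5, x(19) = 14, x(20) = 14, x(21) = 11, x(22) = 8, x(23) = 11, x(24) = 5, x(25) = 8, x(26) = 8.
Since (x(25), x(26)) = (x(1), x(2)) = (8, 8) (two consecutive terms determine the rest), the sequence is eventually periodic: after a pre-period of length 1 it cycles with period 24.
For j ≥ 1, x(j) depends only on (j - 1) mod 24. (1935 - 1) mod 24 = 14, so x(1935) = x(15) = 8.

8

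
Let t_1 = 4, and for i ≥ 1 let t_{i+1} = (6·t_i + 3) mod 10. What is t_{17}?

7

Computing terms: t_1 = 4,  t_2 = 7,  t_3 = 5,  t_4 = 3,  t_5 = 1,  t_6 = 9,  t_7 = 7.
Since t_7 = t_2 = 7, the sequence is eventually periodic: after a pre-period of length 1 it cycles with period 5.
For i ≥ 2, t_i depends only on (i - 2) mod 5. (17 - 2) mod 5 = 0, so t_{17} = t_2 = 7.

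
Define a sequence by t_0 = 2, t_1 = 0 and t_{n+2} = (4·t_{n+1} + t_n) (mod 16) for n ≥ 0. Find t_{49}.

0

We have t_0 = 2,  t_1 = 0,  t_2 = 2,  t_3 = 8,  t_4 = 2,  t_5 = 0.
Since (t_4, t_5) = (t_0, t_1) = (2, 0) (two consecutive terms determine the rest), the sequence is periodic with period 4.
So t_{49} = t_{0 + ((49-0) mod 4)} = t_1 = 0.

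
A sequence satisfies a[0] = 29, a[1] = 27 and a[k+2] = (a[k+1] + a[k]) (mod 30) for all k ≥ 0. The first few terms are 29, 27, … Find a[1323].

23

Listing terms: a[0] = 29; a[1] = 27; a[2] = 26; a[3] = 23; a[4] = 19; a[5] = 12; a[6] = 1; a[7] = 13; a[8] = 14; a[9] = 27; a[10] = 11; a[11] = 8; a[12] = 19; a[13] = 27; a[14] = 16; a[15] = 13; a[16] = 29; a[17] = 12; a[18] = 11; a[19] = 23; a[20] = 4; a[21] = 27; a[22] = 1; a[23] = 28; a[24] = 29; a[25] = 27.
The sequence repeats with period 24.
(1323 - 0) mod 24 = 3, so a[1323] = a[3] = 23.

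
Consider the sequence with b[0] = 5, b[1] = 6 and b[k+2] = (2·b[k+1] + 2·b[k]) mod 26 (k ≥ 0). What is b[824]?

Listing terms: b[0] = 5; b[1] = 6; b[2] = 22; b[3] = 4; b[4] = 0; b[5] = 8; b[6] = 16; b[7] = 22; b[8] = 24; b[9] = 14; b[10] = 24; b[11] = 24; b[12] = 18; b[13] = 6; b[14] = 22.
Since (b[13], b[14]) = (b[1], b[2]) = (6, 22) (two consecutive terms determine the rest), the sequence is eventually periodic: after a pre-period of length 1 it cycles with period 12.
For k ≥ 1, b[k] depends only on (k - 1) mod 12. (824 - 1) mod 12 = 7, so b[824] = b[8] = 24.

24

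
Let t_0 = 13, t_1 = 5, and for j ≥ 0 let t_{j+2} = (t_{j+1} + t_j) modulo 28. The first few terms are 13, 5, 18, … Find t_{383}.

20

We have t_0 = 13, t_1 = 5, t_2 = 18, t_3 = 23, t_4 = 13, t_5 = 8, t_6 = 21, t_7 = 1, t_8 = 22, t_9 = 23, t_{10} = 17, t_{11} = 12, t_{12} = 1, t_{13} = 13, t_{14} = 14, t_{15} = 27, t_{16} = 13, t_{17} = 12, t_{18} = 25, t_{19} = 9, t_{20} = 6, t_{21} = 15, t_{22} = 21, t_{23} = 8, t_{24} = 1, t_{25} = 9, t_{26} = 10, t_{27} = 19, t_{28} = 1, t_{29} = 20, t_{30} = 21, t_{31} = 13, t_{32} = 6, t_{33} = 19, t_{34} = 25, t_{35} = 16, t_{36} = 13, t_{37} = 1, t_{38} = 14, t_{39} = 15, t_{40} = 1, t_{41} = 16, t_{42} = 17, t_{43} = 5, t_{44} = 22, t_{45} = 27, t_{46} = 21, t_{47} = 20, t_{48} = 13, t_{49} = 5.
Since (t_{48}, t_{49}) = (t_0, t_1) = (13, 5) (two consecutive terms determine the rest), the sequence is periodic with period 48.
So t_{383} = t_{0 + ((383-0) mod 48)} = t_{47} = 20.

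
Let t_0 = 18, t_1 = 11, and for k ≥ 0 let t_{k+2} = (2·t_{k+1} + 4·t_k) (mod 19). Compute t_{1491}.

16

Computing terms: t_0 = 18, t_1 = 11, t_2 = 18, t_3 = 4, t_4 = 4, t_5 = 5, t_6 = 7, t_7 = 15, t_8 = 1, t_9 = 5, t_{10} = 14, t_{11} = 10, t_{12} = 0, t_{13} = 2, t_{14} = 4, t_{15} = 16, t_{16} = 10, t_{17} = 8, t_{18} = 18, t_{19} = 11.
The sequence repeats with period 18.
(1491 - 0) mod 18 = 15, so t_{1491} = t_{15} = 16.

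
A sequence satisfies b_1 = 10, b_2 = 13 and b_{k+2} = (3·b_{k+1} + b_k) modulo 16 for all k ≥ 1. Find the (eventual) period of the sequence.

Computing terms: b_1 = 10,  b_2 = 13,  b_3 = 1,  b_4 = 0,  b_5 = 1,  b_6 = 3,  b_7 = 10,  b_8 = 1,  b_9 = 13,  b_{10} = 8,  b_{11} = 5,  b_{12} = 7,  b_{13} = 10,  b_{14} = 5,  b_{15} = 9,  b_{16} = 0,  b_{17} = 9,  b_{18} = 11,  b_{19} = 10,  b_{20} = 9,  b_{21} = 5,  b_{22} = 8,  b_{23} = 13,  b_{24} = 15,  b_{25} = 10,  b_{26} = 13.
Since (b_{25}, b_{26}) = (b_1, b_2) = (10, 13) (two consecutive terms determine the rest), the sequence is periodic with period 24.

24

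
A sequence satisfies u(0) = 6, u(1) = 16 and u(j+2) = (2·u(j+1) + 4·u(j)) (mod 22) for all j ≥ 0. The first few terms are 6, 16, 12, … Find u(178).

12

u(0) = 6, u(1) = 16, u(2) = 12, u(3) = 0, u(4) = 4, u(5) = 8, u(6) = 10, u(7) = 8, u(8) = 12, u(9) = 12, u(10) = 6, u(11) = 16.
Since (u(10), u(11)) = (u(0), u(1)) = (6, 16) (two consecutive terms determine the rest), the sequence is periodic with period 10.
So u(178) = u(0 + ((178-0) mod 10)) = u(8) = 12.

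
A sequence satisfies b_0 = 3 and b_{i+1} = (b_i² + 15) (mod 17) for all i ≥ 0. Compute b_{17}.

13

Computing terms: b_0 = 3,  b_1 = 7,  b_2 = 13,  b_3 = 14,  b_4 = 7.
Since b_4 = b_1 = 7, the sequence is eventually periodic: after a pre-period of length 1 it cycles with period 3.
For i ≥ 1, b_i depends only on (i - 1) mod 3. (17 - 1) mod 3 = 1, so b_{17} = b_2 = 13.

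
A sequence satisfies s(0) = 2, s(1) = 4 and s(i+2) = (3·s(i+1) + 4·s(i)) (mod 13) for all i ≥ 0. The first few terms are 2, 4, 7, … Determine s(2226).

Computing terms: s(0) = 2, s(1) = 4, s(2) = 7, s(3) = 11, s(4) = 9, s(5) = 6, s(6) = 2, s(7) = 4.
The sequence repeats with period 6.
(2226 - 0) mod 6 = 0, so s(2226) = s(0) = 2.

2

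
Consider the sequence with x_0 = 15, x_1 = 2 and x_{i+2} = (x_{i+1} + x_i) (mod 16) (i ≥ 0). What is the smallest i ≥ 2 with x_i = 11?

We have x_0 = 15; x_1 = 2; x_2 = 1; x_3 = 3; x_4 = 4; x_5 = 7; x_6 = 11; x_7 = 2; x_8 = 13; x_9 = 15; x_{10} = 12; x_{11} = 11; x_{12} = 7; x_{13} = 2; x_{14} = 9; x_{15} = 11; x_{16} = 4; x_{17} = 15; x_{18} = 3; x_{19} = 2; x_{20} = 5; x_{21} = 7; x_{22} = 12; x_{23} = 3; x_{24} = 15; x_{25} = 2.
The sequence repeats with period 24.
The value 11 first appears (with i ≥ 2) at x_6.

6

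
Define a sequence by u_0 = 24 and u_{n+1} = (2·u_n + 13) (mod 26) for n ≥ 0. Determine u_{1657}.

9

Listing terms: u_0 = 24,  u_1 = 9,  u_2 = 5,  u_3 = 23,  u_4 = 7,  u_5 = 1,  u_6 = 15,  u_7 = 17,  u_8 = 21,  u_9 = 3,  u_{10} = 19,  u_{11} = 25,  u_{12} = 11,  u_{13} = 9.
Since u_{13} = u_1 = 9, the sequence is eventually periodic: after a pre-period of length 1 it cycles with period 12.
For n ≥ 1, u_n depends only on (n - 1) mod 12. (1657 - 1) mod 12 = 0, so u_{1657} = u_1 = 9.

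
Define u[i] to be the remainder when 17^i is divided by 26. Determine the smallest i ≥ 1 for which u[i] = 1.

u[0] = 1; u[1] = 17; u[2] = 3; u[3] = 25; u[4] = 9; u[5] = 23; u[6] = 1.
Since u[6] = u[0] = 1, the sequence is periodic with period 6.
The value 1 next appears (with i ≥ 1) at u[6].

6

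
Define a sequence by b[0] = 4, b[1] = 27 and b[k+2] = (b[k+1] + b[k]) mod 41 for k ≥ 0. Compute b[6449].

18

Listing terms: b[0] = 4,  b[1] = 27,  b[2] = 31,  b[3] = 17,  b[4] = 7,  b[5] = 24,  b[6] = 31,  b[7] = 14,  b[8] = 4,  b[9] = 18,  b[10] = 22,  b[11] = 40,  b[12] = 21,  b[13] = 20,  b[14] = 0,  b[15] = 20,  b[16] = 20,  b[17] = 40,  b[18] = 19,  b[19] = 18,  b[20] = 37,  b[21] = 14,  b[22] = 10,  b[23] = 24,  b[24] = 34,  b[25] = 17,  b[26] = 10,  b[27] = 27,  b[28] = 37,  b[29] = 23,  b[30] = 19,  b[31] = 1,  b[32] = 20,  b[33] = 21,  b[34] = 0,  b[35] = 21,  b[36] = 21,  b[37] = 1,  b[38] = 22,  b[39] = 23,  b[40] = 4,  b[41] = 27.
The sequence repeats with period 40.
(6449 - 0) mod 40 = 9, so b[6449] = b[9] = 18.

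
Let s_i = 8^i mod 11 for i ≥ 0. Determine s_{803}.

6

Computing terms: s_0 = 1,  s_1 = 8,  s_2 = 9,  s_3 = 6,  s_4 = 4,  s_5 = 10,  s_6 = 3,  s_7 = 2,  s_8 = 5,  s_9 = 7,  s_{10} = 1.
The sequence repeats with period 10.
So s_{803} = s_{0 + ((803-0) mod 10)} = s_3 = 6.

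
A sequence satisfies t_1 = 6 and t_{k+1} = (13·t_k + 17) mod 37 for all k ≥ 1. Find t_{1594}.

3

We have t_1 = 6,  t_2 = 21,  t_3 = 31,  t_4 = 13,  t_5 = 1,  t_6 = 30,  t_7 = 0,  t_8 = 17,  t_9 = 16,  t_{10} = 3,  t_{11} = 19,  t_{12} = 5,  t_{13} = 8,  t_{14} = 10,  t_{15} = 36,  t_{16} = 4,  t_{17} = 32,  t_{18} = 26,  t_{19} = 22,  t_{20} = 7,  t_{21} = 34,  t_{22} = 15,  t_{23} = 27,  t_{24} = 35,  t_{25} = 28,  t_{26} = 11,  t_{27} = 12,  t_{28} = 25,  t_{29} = 9,  t_{30} = 23,  t_{31} = 20,  t_{32} = 18,  t_{33} = 29,  t_{34} = 24,  t_{35} = 33,  t_{36} = 2,  t_{37} = 6.
The sequence repeats with period 36.
So t_{1594} = t_{1 + ((1594-1) mod 36)} = t_{10} = 3.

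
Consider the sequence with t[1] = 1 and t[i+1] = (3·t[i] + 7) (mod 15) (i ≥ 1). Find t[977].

We have t[1] = 1, t[2] = 10, t[3] = 7, t[4] = 13, t[5] = 1.
The sequence repeats with period 4.
So t[977] = t[1 + ((977-1) mod 4)] = t[1] = 1.

1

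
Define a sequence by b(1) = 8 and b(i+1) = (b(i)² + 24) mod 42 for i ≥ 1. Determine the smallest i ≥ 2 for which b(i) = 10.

5

b(1) = 8; b(2) = 4; b(3) = 40; b(4) = 28; b(5) = 10; b(6) = 40.
Since b(6) = b(3) = 40, the sequence is eventually periodic: after a pre-period of length 2 it cycles with period 3.
The value 10 first appears (with i ≥ 2) at b(5).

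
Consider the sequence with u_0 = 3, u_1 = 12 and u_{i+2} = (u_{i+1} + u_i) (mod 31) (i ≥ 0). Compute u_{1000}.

18

We have u_0 = 3; u_1 = 12; u_2 = 15; u_3 = 27; u_4 = 11; u_5 = 7; u_6 = 18; u_7 = 25; u_8 = 12; u_9 = 6; u_{10} = 18; u_{11} = 24; u_{12} = 11; u_{13} = 4; u_{14} = 15; u_{15} = 19; u_{16} = 3; u_{17} = 22; u_{18} = 25; u_{19} = 16; u_{20} = 10; u_{21} = 26; u_{22} = 5; u_{23} = 0; u_{24} = 5; u_{25} = 5; u_{26} = 10; u_{27} = 15; u_{28} = 25; u_{29} = 9; u_{30} = 3; u_{31} = 12.
The sequence repeats with period 30.
So u_{1000} = u_{0 + ((1000-0) mod 30)} = u_{10} = 18.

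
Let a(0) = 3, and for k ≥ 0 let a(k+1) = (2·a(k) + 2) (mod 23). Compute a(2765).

Listing terms: a(0) = 3,  a(1) = 8,  a(2) = 18,  a(3) = 15,  a(4) = 9,  a(5) = 20,  a(6) = 19,  a(7) = 17,  a(8) = 13,  a(9) = 5,  a(10) = 12,  a(11) = 3.
The sequence repeats with period 11.
So a(2765) = a(0 + ((2765-0) mod 11)) = a(4) = 9.

9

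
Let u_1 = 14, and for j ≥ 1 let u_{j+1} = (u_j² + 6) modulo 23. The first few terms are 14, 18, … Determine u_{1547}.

18

We have u_1 = 14,  u_2 = 18,  u_3 = 8,  u_4 = 1,  u_5 = 7,  u_6 = 9,  u_7 = 18.
Since u_7 = u_2 = 18, the sequence is eventually periodic: after a pre-period of length 1 it cycles with period 5.
For j ≥ 2, u_j depends only on (j - 2) mod 5. (1547 - 2) mod 5 = 0, so u_{1547} = u_2 = 18.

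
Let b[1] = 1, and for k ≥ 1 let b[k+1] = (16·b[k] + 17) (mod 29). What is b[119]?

28

Listing terms: b[1] = 1, b[2] = 4, b[3] = 23, b[4] = 8, b[5] = 0, b[6] = 17, b[7] = 28, b[8] = 1.
Since b[8] = b[1] = 1, the sequence is periodic with period 7.
(119 - 1) mod 7 = 6, so b[119] = b[7] = 28.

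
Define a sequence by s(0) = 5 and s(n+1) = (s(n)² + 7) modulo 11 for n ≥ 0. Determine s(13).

10

We have s(0) = 5,  s(1) = 10,  s(2) = 8,  s(3) = 5.
The sequence repeats with period 3.
(13 - 0) mod 3 = 1, so s(13) = s(1) = 10.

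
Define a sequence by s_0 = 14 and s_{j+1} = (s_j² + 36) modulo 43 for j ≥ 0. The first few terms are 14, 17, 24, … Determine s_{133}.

29

s_0 = 14, s_1 = 17, s_2 = 24, s_3 = 10, s_4 = 7, s_5 = 42, s_6 = 37, s_7 = 29, s_8 = 17.
Since s_8 = s_1 = 17, the sequence is eventually periodic: after a pre-period of length 1 it cycles with period 7.
For j ≥ 1, s_j depends only on (j - 1) mod 7. (133 - 1) mod 7 = 6, so s_{133} = s_7 = 29.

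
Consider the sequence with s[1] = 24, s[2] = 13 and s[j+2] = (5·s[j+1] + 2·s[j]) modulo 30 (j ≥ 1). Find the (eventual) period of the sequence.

24

Computing terms: s[1] = 24, s[2] = 13, s[3] = 23, s[4] = 21, s[5] = 1, s[6] = 17, s[7] = 27, s[8] = 19, s[9] = 29, s[10] = 3, s[11] = 13, s[12] = 11, s[13] = 21, s[14] = 7, s[15] = 17, s[16] = 9, s[17] = 19, s[18] = 23, s[19] = 3, s[20] = 1, s[21] = 11, s[22] = 27, s[23] = 7, s[24] = 29, s[25] = 9, s[26] = 13, s[27] = 23.
Since (s[26], s[27]) = (s[2], s[3]) = (13, 23) (two consecutive terms determine the rest), the sequence is eventually periodic: after a pre-period of length 1 it cycles with period 24.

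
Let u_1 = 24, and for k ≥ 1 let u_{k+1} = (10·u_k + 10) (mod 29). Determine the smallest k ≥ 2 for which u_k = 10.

We have u_1 = 24,  u_2 = 18,  u_3 = 16,  u_4 = 25,  u_5 = 28,  u_6 = 0,  u_7 = 10,  u_8 = 23,  u_9 = 8,  u_{10} = 3,  u_{11} = 11,  u_{12} = 4,  u_{13} = 21,  u_{14} = 17,  u_{15} = 6,  u_{16} = 12,  u_{17} = 14,  u_{18} = 5,  u_{19} = 2,  u_{20} = 1,  u_{21} = 20,  u_{22} = 7,  u_{23} = 22,  u_{24} = 27,  u_{25} = 19,  u_{26} = 26,  u_{27} = 9,  u_{28} = 13,  u_{29} = 24.
The sequence repeats with period 28.
The value 10 first appears (with k ≥ 2) at u_7.

7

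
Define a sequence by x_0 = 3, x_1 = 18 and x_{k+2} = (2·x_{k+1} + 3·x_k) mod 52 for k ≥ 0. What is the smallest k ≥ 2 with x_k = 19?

8

Listing terms: x_0 = 3; x_1 = 18; x_2 = 45; x_3 = 40; x_4 = 7; x_5 = 30; x_6 = 29; x_7 = 44; x_8 = 19; x_9 = 14; x_{10} = 33; x_{11} = 4; x_{12} = 3; x_{13} = 18.
The sequence repeats with period 12.
The value 19 first appears (with k ≥ 2) at x_8.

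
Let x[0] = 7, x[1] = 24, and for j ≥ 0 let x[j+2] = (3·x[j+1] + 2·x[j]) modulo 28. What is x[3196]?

We have x[0] = 7, x[1] = 24, x[2] = 2, x[3] = 26, x[4] = 26, x[5] = 18, x[6] = 22, x[7] = 18, x[8] = 14, x[9] = 22, x[10] = 10, x[11] = 18, x[12] = 18, x[13] = 6, x[14] = 26, x[15] = 6, x[16] = 14, x[17] = 26, x[18] = 22, x[19] = 6, x[20] = 6, x[21] = 2, x[22] = 18, x[23] = 2, x[24] = 14, x[25] = 18, x[26] = 26, x[27] = 2, x[28] = 2, x[29] = 10, x[30] = 6, x[31] = 10, x[32] = 14, x[33] = 6, x[34] = 18, x[35] = 10, x[36] = 10, x[37] = 22, x[38] = 2, x[39] = 22, x[40] = 14, x[41] = 2, x[42] = 6, x[43] = 22, x[44] = 22, x[45] = 26, x[46] = 10, x[47] = 26, x[48] = 14, x[49] = 10, x[50] = 2, x[51] = 26.
Since (x[50], x[51]) = (x[2], x[3]) = (2, 26) (two consecutive terms determine the rest), the sequence is eventually periodic: after a pre-period of length 2 it cycles with period 48.
For j ≥ 2, x[j] depends only on (j - 2) mod 48. (3196 - 2) mod 48 = 26, so x[3196] = x[28] = 2.

2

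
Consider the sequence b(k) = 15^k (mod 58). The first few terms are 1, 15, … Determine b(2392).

b(0) = 1,  b(1) = 15,  b(2) = 51,  b(3) = 11,  b(4) = 49,  b(5) = 39,  b(6) = 5,  b(7) = 17,  b(8) = 23,  b(9) = 55,  b(10) = 13,  b(11) = 21,  b(12) = 25,  b(13) = 27,  b(14) = 57,  b(15) = 43,  b(16) = 7,  b(17) = 47,  b(18) = 9,  b(19) = 19,  b(20) = 53,  b(21) = 41,  b(22) = 35,  b(23) = 3,  b(24) = 45,  b(25) = 37,  b(26) = 33,  b(27) = 31,  b(28) = 1.
Since b(28) = b(0) = 1, the sequence is periodic with period 28.
(2392 - 0) mod 28 = 12, so b(2392) = b(12) = 25.

25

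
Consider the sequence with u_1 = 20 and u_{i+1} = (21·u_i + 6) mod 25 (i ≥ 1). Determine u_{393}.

u_1 = 20; u_2 = 1; u_3 = 2; u_4 = 23; u_5 = 14; u_6 = 0; u_7 = 6; u_8 = 7; u_9 = 3; u_{10} = 19; u_{11} = 5; u_{12} = 11; u_{13} = 12; u_{14} = 8; u_{15} = 24; u_{16} = 10; u_{17} = 16; u_{18} = 17; u_{19} = 13; u_{20} = 4; u_{21} = 15; u_{22} = 21; u_{23} = 22; u_{24} = 18; u_{25} = 9; u_{26} = 20.
Since u_{26} = u_1 = 20, the sequence is periodic with period 25.
(393 - 1) mod 25 = 17, so u_{393} = u_{18} = 17.

17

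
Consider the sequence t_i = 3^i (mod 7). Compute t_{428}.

Listing terms: t_0 = 1, t_1 = 3, t_2 = 2, t_3 = 6, t_4 = 4, t_5 = 5, t_6 = 1.
Since t_6 = t_0 = 1, the sequence is periodic with period 6.
(428 - 0) mod 6 = 2, so t_{428} = t_2 = 2.

2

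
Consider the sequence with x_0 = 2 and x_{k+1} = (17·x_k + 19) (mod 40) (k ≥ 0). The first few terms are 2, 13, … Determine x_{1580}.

22

x_0 = 2; x_1 = 13; x_2 = 0; x_3 = 19; x_4 = 22; x_5 = 33; x_6 = 20; x_7 = 39; x_8 = 2.
Since x_8 = x_0 = 2, the sequence is periodic with period 8.
(1580 - 0) mod 8 = 4, so x_{1580} = x_4 = 22.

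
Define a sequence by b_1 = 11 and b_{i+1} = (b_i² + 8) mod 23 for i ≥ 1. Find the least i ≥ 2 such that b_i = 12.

6

b_1 = 11; b_2 = 14; b_3 = 20; b_4 = 17; b_5 = 21; b_6 = 12; b_7 = 14.
Since b_7 = b_2 = 14, the sequence is eventually periodic: after a pre-period of length 1 it cycles with period 5.
The value 12 first appears (with i ≥ 2) at b_6.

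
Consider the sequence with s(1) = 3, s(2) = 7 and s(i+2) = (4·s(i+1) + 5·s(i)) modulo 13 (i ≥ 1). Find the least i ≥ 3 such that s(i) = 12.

s(1) = 3,  s(2) = 7,  s(3) = 4,  s(4) = 12,  s(5) = 3,  s(6) = 7.
The sequence repeats with period 4.
The value 12 first appears (with i ≥ 3) at s(4).

4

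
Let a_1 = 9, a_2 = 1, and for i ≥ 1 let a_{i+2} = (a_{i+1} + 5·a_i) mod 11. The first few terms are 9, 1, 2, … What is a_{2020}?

6

Listing terms: a_1 = 9,  a_2 = 1,  a_3 = 2,  a_4 = 7,  a_5 = 6,  a_6 = 8,  a_7 = 5,  a_8 = 1,  a_9 = 4,  a_{10} = 9,  a_{11} = 7,  a_{12} = 8,  a_{13} = 10,  a_{14} = 6,  a_{15} = 1,  a_{16} = 9,  a_{17} = 3,  a_{18} = 4,  a_{19} = 8,  a_{20} = 6,  a_{21} = 2,  a_{22} = 10,  a_{23} = 9,  a_{24} = 4,  a_{25} = 5,  a_{26} = 3,  a_{27} = 6,  a_{28} = 10,  a_{29} = 7,  a_{30} = 2,  a_{31} = 4,  a_{32} = 3,  a_{33} = 1,  a_{34} = 5,  a_{35} = 10,  a_{36} = 2,  a_{37} = 8,  a_{38} = 7,  a_{39} = 3,  a_{40} = 5,  a_{41} = 9,  a_{42} = 1.
Since (a_{41}, a_{42}) = (a_1, a_2) = (9, 1) (two consecutive terms determine the rest), the sequence is periodic with period 40.
(2020 - 1) mod 40 = 19, so a_{2020} = a_{20} = 6.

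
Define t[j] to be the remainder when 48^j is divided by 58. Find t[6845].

Computing terms: t[1] = 48,  t[2] = 42,  t[3] = 44,  t[4] = 24,  t[5] = 50,  t[6] = 22,  t[7] = 12,  t[8] = 54,  t[9] = 40,  t[10] = 6,  t[11] = 56,  t[12] = 20,  t[13] = 32,  t[14] = 28,  t[15] = 10,  t[16] = 16,  t[17] = 14,  t[18] = 34,  t[19] = 8,  t[20] = 36,  t[21] = 46,  t[22] = 4,  t[23] = 18,  t[24] = 52,  t[25] = 2,  t[26] = 38,  t[27] = 26,  t[28] = 30,  t[29] = 48.
Since t[29] = t[1] = 48, the sequence is periodic with period 28.
(6845 - 1) mod 28 = 12, so t[6845] = t[13] = 32.

32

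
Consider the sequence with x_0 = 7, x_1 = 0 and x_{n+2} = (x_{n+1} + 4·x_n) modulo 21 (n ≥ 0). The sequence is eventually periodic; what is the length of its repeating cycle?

8

x_0 = 7, x_1 = 0, x_2 = 7, x_3 = 7, x_4 = 14, x_5 = 0, x_6 = 14, x_7 = 14, x_8 = 7, x_9 = 0.
The sequence repeats with period 8.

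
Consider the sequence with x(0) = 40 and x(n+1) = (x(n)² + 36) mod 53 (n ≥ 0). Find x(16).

x(0) = 40, x(1) = 46, x(2) = 32, x(3) = 0, x(4) = 36, x(5) = 7, x(6) = 32.
Since x(6) = x(2) = 32, the sequence is eventually periodic: after a pre-period of length 2 it cycles with period 4.
For n ≥ 2, x(n) depends only on (n - 2) mod 4. (16 - 2) mod 4 = 2, so x(16) = x(4) = 36.

36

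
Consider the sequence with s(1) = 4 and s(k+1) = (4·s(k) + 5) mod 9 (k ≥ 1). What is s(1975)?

1

We have s(1) = 4, s(2) = 3, s(3) = 8, s(4) = 1, s(5) = 0, s(6) = 5, s(7) = 7, s(8) = 6, s(9) = 2, s(10) = 4.
The sequence repeats with period 9.
So s(1975) = s(1 + ((1975-1) mod 9)) = s(4) = 1.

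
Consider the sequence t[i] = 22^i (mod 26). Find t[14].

16

Computing terms: t[1] = 22; t[2] = 16; t[3] = 14; t[4] = 22.
Since t[4] = t[1] = 22, the sequence is periodic with period 3.
(14 - 1) mod 3 = 1, so t[14] = t[2] = 16.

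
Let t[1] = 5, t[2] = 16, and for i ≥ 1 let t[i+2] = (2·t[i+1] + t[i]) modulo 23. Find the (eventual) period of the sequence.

22

Computing terms: t[1] = 5,  t[2] = 16,  t[3] = 14,  t[4] = 21,  t[5] = 10,  t[6] = 18,  t[7] = 0,  t[8] = 18,  t[9] = 13,  t[10] = 21,  t[11] = 9,  t[12] = 16,  t[13] = 18,  t[14] = 6,  t[15] = 7,  t[16] = 20,  t[17] = 1,  t[18] = 22,  t[19] = 22,  t[20] = 20,  t[21] = 16,  t[22] = 6,  t[23] = 5,  t[24] = 16.
Since (t[23], t[24]) = (t[1], t[2]) = (5, 16) (two consecutive terms determine the rest), the sequence is periodic with period 22.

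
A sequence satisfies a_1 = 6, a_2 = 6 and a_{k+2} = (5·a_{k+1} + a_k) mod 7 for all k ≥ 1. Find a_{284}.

6

Computing terms: a_1 = 6, a_2 = 6, a_3 = 1, a_4 = 4, a_5 = 0, a_6 = 4, a_7 = 6, a_8 = 6.
Since (a_7, a_8) = (a_1, a_2) = (6, 6) (two consecutive terms determine the rest), the sequence is periodic with period 6.
(284 - 1) mod 6 = 1, so a_{284} = a_2 = 6.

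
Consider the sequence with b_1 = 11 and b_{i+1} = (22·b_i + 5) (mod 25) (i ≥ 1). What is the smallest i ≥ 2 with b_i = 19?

19

We have b_1 = 11, b_2 = 22, b_3 = 14, b_4 = 13, b_5 = 16, b_6 = 7, b_7 = 9, b_8 = 3, b_9 = 21, b_{10} = 17, b_{11} = 4, b_{12} = 18, b_{13} = 1, b_{14} = 2, b_{15} = 24, b_{16} = 8, b_{17} = 6, b_{18} = 12, b_{19} = 19, b_{20} = 23, b_{21} = 11.
The sequence repeats with period 20.
The value 19 first appears (with i ≥ 2) at b_{19}.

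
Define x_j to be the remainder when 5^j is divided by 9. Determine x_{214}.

x_0 = 1; x_1 = 5; x_2 = 7; x_3 = 8; x_4 = 4; x_5 = 2; x_6 = 1.
The sequence repeats with period 6.
(214 - 0) mod 6 = 4, so x_{214} = x_4 = 4.

4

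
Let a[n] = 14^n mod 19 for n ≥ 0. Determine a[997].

3

a[0] = 1; a[1] = 14; a[2] = 6; a[3] = 8; a[4] = 17; a[5] = 10; a[6] = 7; a[7] = 3; a[8] = 4; a[9] = 18; a[10] = 5; a[11] = 13; a[12] = 11; a[13] = 2; a[14] = 9; a[15] = 12; a[16] = 16; a[17] = 15; a[18] = 1.
The sequence repeats with period 18.
(997 - 0) mod 18 = 7, so a[997] = a[7] = 3.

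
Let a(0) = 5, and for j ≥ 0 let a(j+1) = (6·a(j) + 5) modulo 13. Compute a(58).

10

a(0) = 5,  a(1) = 9,  a(2) = 7,  a(3) = 8,  a(4) = 1,  a(5) = 11,  a(6) = 6,  a(7) = 2,  a(8) = 4,  a(9) = 3,  a(10) = 10,  a(11) = 0,  a(12) = 5.
The sequence repeats with period 12.
So a(58) = a(0 + ((58-0) mod 12)) = a(10) = 10.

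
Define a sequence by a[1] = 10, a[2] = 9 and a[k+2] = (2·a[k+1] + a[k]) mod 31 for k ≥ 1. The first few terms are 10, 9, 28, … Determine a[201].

a[1] = 10, a[2] = 9, a[3] = 28, a[4] = 3, a[5] = 3, a[6] = 9, a[7] = 21, a[8] = 20, a[9] = 30, a[10] = 18, a[11] = 4, a[12] = 26, a[13] = 25, a[14] = 14, a[15] = 22, a[16] = 27, a[17] = 14, a[18] = 24, a[19] = 0, a[20] = 24, a[21] = 17, a[22] = 27, a[23] = 9, a[24] = 14, a[25] = 6, a[26] = 26, a[27] = 27, a[28] = 18, a[29] = 1, a[30] = 20, a[31] = 10, a[32] = 9.
The sequence repeats with period 30.
So a[201] = a[1 + ((201-1) mod 30)] = a[21] = 17.

17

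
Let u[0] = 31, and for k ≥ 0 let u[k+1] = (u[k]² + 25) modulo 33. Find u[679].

We have u[0] = 31,  u[1] = 29,  u[2] = 8,  u[3] = 23,  u[4] = 26,  u[5] = 8.
Since u[5] = u[2] = 8, the sequence is eventually periodic: after a pre-period of length 2 it cycles with period 3.
For k ≥ 2, u[k] depends only on (k - 2) mod 3. (679 - 2) mod 3 = 2, so u[679] = u[4] = 26.

26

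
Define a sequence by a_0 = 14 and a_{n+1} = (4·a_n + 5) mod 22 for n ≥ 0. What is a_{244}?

Computing terms: a_0 = 14,  a_1 = 17,  a_2 = 7,  a_3 = 11,  a_4 = 5,  a_5 = 3,  a_6 = 17.
Since a_6 = a_1 = 17, the sequence is eventually periodic: after a pre-period of length 1 it cycles with period 5.
For n ≥ 1, a_n depends only on (n - 1) mod 5. (244 - 1) mod 5 = 3, so a_{244} = a_4 = 5.

5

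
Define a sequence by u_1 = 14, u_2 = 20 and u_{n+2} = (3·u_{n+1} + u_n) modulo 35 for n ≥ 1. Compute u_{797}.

5

Computing terms: u_1 = 14,  u_2 = 20,  u_3 = 4,  u_4 = 32,  u_5 = 30,  u_6 = 17,  u_7 = 11,  u_8 = 15,  u_9 = 21,  u_{10} = 8,  u_{11} = 10,  u_{12} = 3,  u_{13} = 19,  u_{14} = 25,  u_{15} = 24,  u_{16} = 27,  u_{17} = 0,  u_{18} = 27,  u_{19} = 11,  u_{20} = 25,  u_{21} = 16,  u_{22} = 3,  u_{23} = 25,  u_{24} = 8,  u_{25} = 14,  u_{26} = 15,  u_{27} = 24,  u_{28} = 17,  u_{29} = 5,  u_{30} = 32,  u_{31} = 31,  u_{32} = 20,  u_{33} = 21,  u_{34} = 13,  u_{35} = 25,  u_{36} = 18,  u_{37} = 9,  u_{38} = 10,  u_{39} = 4,  u_{40} = 22,  u_{41} = 0,  u_{42} = 22,  u_{43} = 31,  u_{44} = 10,  u_{45} = 26,  u_{46} = 18,  u_{47} = 10,  u_{48} = 13,  u_{49} = 14,  u_{50} = 20.
The sequence repeats with period 48.
So u_{797} = u_{1 + ((797-1) mod 48)} = u_{29} = 5.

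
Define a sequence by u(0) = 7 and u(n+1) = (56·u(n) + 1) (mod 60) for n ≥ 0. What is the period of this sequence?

Listing terms: u(0) = 7, u(1) = 33, u(2) = 49, u(3) = 45, u(4) = 1, u(5) = 57, u(6) = 13, u(7) = 9, u(8) = 25, u(9) = 21, u(10) = 37, u(11) = 33.
Since u(11) = u(1) = 33, the sequence is eventually periodic: after a pre-period of length 1 it cycles with period 10.

10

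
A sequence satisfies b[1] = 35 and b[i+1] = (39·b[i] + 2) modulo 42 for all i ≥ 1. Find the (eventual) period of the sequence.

We have b[1] = 35, b[2] = 23, b[3] = 17, b[4] = 35.
Since b[4] = b[1] = 35, the sequence is periodic with period 3.

3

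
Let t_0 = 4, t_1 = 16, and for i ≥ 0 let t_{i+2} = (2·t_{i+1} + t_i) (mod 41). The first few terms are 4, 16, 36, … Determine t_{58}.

t_0 = 4, t_1 = 16, t_2 = 36, t_3 = 6, t_4 = 7, t_5 = 20, t_6 = 6, t_7 = 32, t_8 = 29, t_9 = 8, t_{10} = 4, t_{11} = 16.
Since (t_{10}, t_{11}) = (t_0, t_1) = (4, 16) (two consecutive terms determine the rest), the sequence is periodic with period 10.
So t_{58} = t_{0 + ((58-0) mod 10)} = t_8 = 29.

29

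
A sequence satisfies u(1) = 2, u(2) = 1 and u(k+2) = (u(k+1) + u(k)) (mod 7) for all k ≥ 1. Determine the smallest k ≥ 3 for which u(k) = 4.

u(1) = 2; u(2) = 1; u(3) = 3; u(4) = 4; u(5) = 0; u(6) = 4; u(7) = 4; u(8) = 1; u(9) = 5; u(10) = 6; u(11) = 4; u(12) = 3; u(13) = 0; u(14) = 3; u(15) = 3; u(16) = 6; u(17) = 2; u(18) = 1.
Since (u(17), u(18)) = (u(1), u(2)) = (2, 1) (two consecutive terms determine the rest), the sequence is periodic with period 16.
The value 4 first appears (with k ≥ 3) at u(4).

4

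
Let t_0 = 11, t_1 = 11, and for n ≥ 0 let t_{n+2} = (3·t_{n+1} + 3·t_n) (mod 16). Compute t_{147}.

7

We have t_0 = 11; t_1 = 11; t_2 = 2; t_3 = 7; t_4 = 11; t_5 = 6; t_6 = 3; t_7 = 11; t_8 = 10; t_9 = 15; t_{10} = 11; t_{11} = 14; t_{12} = 11; t_{13} = 11.
The sequence repeats with period 12.
(147 - 0) mod 12 = 3, so t_{147} = t_3 = 7.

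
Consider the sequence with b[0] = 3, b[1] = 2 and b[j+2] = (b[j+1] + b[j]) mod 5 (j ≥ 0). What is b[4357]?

0

b[0] = 3, b[1] = 2, b[2] = 0, b[3] = 2, b[4] = 2, b[5] = 4, b[6] = 1, b[7] = 0, b[8] = 1, b[9] = 1, b[10] = 2, b[11] = 3, b[12] = 0, b[13] = 3, b[14] = 3, b[15] = 1, b[16] = 4, b[17] = 0, b[18] = 4, b[19] = 4, b[20] = 3, b[21] = 2.
Since (b[20], b[21]) = (b[0], b[1]) = (3, 2) (two consecutive terms determine the rest), the sequence is periodic with period 20.
So b[4357] = b[0 + ((4357-0) mod 20)] = b[17] = 0.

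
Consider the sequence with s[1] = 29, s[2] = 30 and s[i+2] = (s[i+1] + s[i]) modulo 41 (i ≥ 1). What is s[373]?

13

Listing terms: s[1] = 29,  s[2] = 30,  s[3] = 18,  s[4] = 7,  s[5] = 25,  s[6] = 32,  s[7] = 16,  s[8] = 7,  s[9] = 23,  s[10] = 30,  s[11] = 12,  s[12] = 1,  s[13] = 13,  s[14] = 14,  s[15] = 27,  s[16] = 0,  s[17] = 27,  s[18] = 27,  s[19] = 13,  s[20] = 40,  s[21] = 12,  s[22] = 11,  s[23] = 23,  s[24] = 34,  s[25] = 16,  s[26] = 9,  s[27] = 25,  s[28] = 34,  s[29] = 18,  s[30] = 11,  s[31] = 29,  s[32] = 40,  s[33] = 28,  s[34] = 27,  s[35] = 14,  s[36] = 0,  s[37] = 14,  s[38] = 14,  s[39] = 28,  s[40] = 1,  s[41] = 29,  s[42] = 30.
Since (s[41], s[42]) = (s[1], s[2]) = (29, 30) (two consecutive terms determine the rest), the sequence is periodic with period 40.
(373 - 1) mod 40 = 12, so s[373] = s[13] = 13.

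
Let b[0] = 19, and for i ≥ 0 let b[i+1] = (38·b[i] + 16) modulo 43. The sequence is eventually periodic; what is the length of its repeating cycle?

b[0] = 19, b[1] = 7, b[2] = 24, b[3] = 25, b[4] = 20, b[5] = 2, b[6] = 6, b[7] = 29, b[8] = 0, b[9] = 16, b[10] = 22, b[11] = 35, b[12] = 13, b[13] = 37, b[14] = 3, b[15] = 1, b[16] = 11, b[17] = 4, b[18] = 39, b[19] = 36, b[20] = 8, b[21] = 19.
Since b[21] = b[0] = 19, the sequence is periodic with period 21.

21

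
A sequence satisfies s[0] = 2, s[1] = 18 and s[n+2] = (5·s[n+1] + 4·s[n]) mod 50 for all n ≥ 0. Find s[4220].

2

Listing terms: s[0] = 2,  s[1] = 18,  s[2] = 48,  s[3] = 12,  s[4] = 2,  s[5] = 8,  s[6] = 48,  s[7] = 22,  s[8] = 2,  s[9] = 48,  s[10] = 48,  s[11] = 32,  s[12] = 2,  s[13] = 38,  s[14] = 48,  s[15] = 42,  s[16] = 2,  s[17] = 28,  s[18] = 48,  s[19] = 2,  s[20] = 2,  s[21] = 18.
Since (s[20], s[21]) = (s[0], s[1]) = (2, 18) (two consecutive terms determine the rest), the sequence is periodic with period 20.
So s[4220] = s[0 + ((4220-0) mod 20)] = s[0] = 2.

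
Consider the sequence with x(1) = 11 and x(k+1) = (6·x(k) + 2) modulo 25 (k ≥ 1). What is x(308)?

Computing terms: x(1) = 11, x(2) = 18, x(3) = 10, x(4) = 12, x(5) = 24, x(6) = 21, x(7) = 3, x(8) = 20, x(9) = 22, x(10) = 9, x(11) = 6, x(12) = 13, x(13) = 5, x(14) = 7, x(15) = 19, x(16) = 16, x(17) = 23, x(18) = 15, x(19) = 17, x(20) = 4, x(21) = 1, x(22) = 8, x(23) = 0, x(24) = 2, x(25) = 14, x(26) = 11.
The sequence repeats with period 25.
So x(308) = x(1 + ((308-1) mod 25)) = x(8) = 20.

20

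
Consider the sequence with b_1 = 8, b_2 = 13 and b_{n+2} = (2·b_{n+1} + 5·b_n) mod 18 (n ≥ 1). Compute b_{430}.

17

Listing terms: b_1 = 8; b_2 = 13; b_3 = 12; b_4 = 17; b_5 = 4; b_6 = 3; b_7 = 8; b_8 = 13.
The sequence repeats with period 6.
So b_{430} = b_{1 + ((430-1) mod 6)} = b_4 = 17.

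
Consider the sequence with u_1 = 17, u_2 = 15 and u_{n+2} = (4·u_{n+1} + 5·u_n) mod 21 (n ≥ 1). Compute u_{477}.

We have u_1 = 17, u_2 = 15, u_3 = 19, u_4 = 4, u_5 = 6, u_6 = 2, u_7 = 17, u_8 = 15.
The sequence repeats with period 6.
(477 - 1) mod 6 = 2, so u_{477} = u_3 = 19.

19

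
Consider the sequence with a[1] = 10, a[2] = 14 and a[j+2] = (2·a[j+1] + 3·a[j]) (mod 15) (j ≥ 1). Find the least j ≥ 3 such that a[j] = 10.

Computing terms: a[1] = 10, a[2] = 14, a[3] = 13, a[4] = 8, a[5] = 10, a[6] = 14.
Since (a[5], a[6]) = (a[1], a[2]) = (10, 14) (two consecutive terms determine the rest), the sequence is periodic with period 4.
The value 10 next appears (with j ≥ 3) at a[5].

5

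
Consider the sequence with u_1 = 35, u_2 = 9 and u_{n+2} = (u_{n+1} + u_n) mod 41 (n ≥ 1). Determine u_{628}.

13

We have u_1 = 35,  u_2 = 9,  u_3 = 3,  u_4 = 12,  u_5 = 15,  u_6 = 27,  u_7 = 1,  u_8 = 28,  u_9 = 29,  u_{10} = 16,  u_{11} = 4,  u_{12} = 20,  u_{13} = 24,  u_{14} = 3,  u_{15} = 27,  u_{16} = 30,  u_{17} = 16,  u_{18} = 5,  u_{19} = 21,  u_{20} = 26,  u_{21} = 6,  u_{22} = 32,  u_{23} = 38,  u_{24} = 29,  u_{25} = 26,  u_{26} = 14,  u_{27} = 40,  u_{28} = 13,  u_{29} = 12,  u_{30} = 25,  u_{31} = 37,  u_{32} = 21,  u_{33} = 17,  u_{34} = 38,  u_{35} = 14,  u_{36} = 11,  u_{37} = 25,  u_{38} = 36,  u_{39} = 20,  u_{40} = 15,  u_{41} = 35,  u_{42} = 9.
The sequence repeats with period 40.
So u_{628} = u_{1 + ((628-1) mod 40)} = u_{28} = 13.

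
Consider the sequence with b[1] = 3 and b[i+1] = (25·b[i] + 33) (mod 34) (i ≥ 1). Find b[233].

We have b[1] = 3, b[2] = 6, b[3] = 13, b[4] = 18, b[5] = 7, b[6] = 4, b[7] = 31, b[8] = 26, b[9] = 3.
Since b[9] = b[1] = 3, the sequence is periodic with period 8.
(233 - 1) mod 8 = 0, so b[233] = b[1] = 3.

3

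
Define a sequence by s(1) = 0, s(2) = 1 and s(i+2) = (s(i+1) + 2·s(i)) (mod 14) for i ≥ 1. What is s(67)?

7

Listing terms: s(1) = 0,  s(2) = 1,  s(3) = 1,  s(4) = 3,  s(5) = 5,  s(6) = 11,  s(7) = 7,  s(8) = 1,  s(9) = 1.
Since (s(8), s(9)) = (s(2), s(3)) = (1, 1) (two consecutive terms determine the rest), the sequence is eventually periodic: after a pre-period of length 1 it cycles with period 6.
For i ≥ 2, s(i) depends only on (i - 2) mod 6. (67 - 2) mod 6 = 5, so s(67) = s(7) = 7.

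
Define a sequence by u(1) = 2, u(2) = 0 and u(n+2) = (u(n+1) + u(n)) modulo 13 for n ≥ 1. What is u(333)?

10

Computing terms: u(1) = 2,  u(2) = 0,  u(3) = 2,  u(4) = 2,  u(5) = 4,  u(6) = 6,  u(7) = 10,  u(8) = 3,  u(9) = 0,  u(10) = 3,  u(11) = 3,  u(12) = 6,  u(13) = 9,  u(14) = 2,  u(15) = 11,  u(16) = 0,  u(17) = 11,  u(18) = 11,  u(19) = 9,  u(20) = 7,  u(21) = 3,  u(22) = 10,  u(23) = 0,  u(24) = 10,  u(25) = 10,  u(26) = 7,  u(27) = 4,  u(28) = 11,  u(29) = 2,  u(30) = 0.
Since (u(29), u(30)) = (u(1), u(2)) = (2, 0) (two consecutive terms determine the rest), the sequence is periodic with period 28.
(333 - 1) mod 28 = 24, so u(333) = u(25) = 10.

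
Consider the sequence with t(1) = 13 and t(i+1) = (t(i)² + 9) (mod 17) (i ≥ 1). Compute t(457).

Computing terms: t(1) = 13, t(2) = 8, t(3) = 5, t(4) = 0, t(5) = 9, t(6) = 5.
Since t(6) = t(3) = 5, the sequence is eventually periodic: after a pre-period of length 2 it cycles with period 3.
For i ≥ 3, t(i) depends only on (i - 3) mod 3. (457 - 3) mod 3 = 1, so t(457) = t(4) = 0.

0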